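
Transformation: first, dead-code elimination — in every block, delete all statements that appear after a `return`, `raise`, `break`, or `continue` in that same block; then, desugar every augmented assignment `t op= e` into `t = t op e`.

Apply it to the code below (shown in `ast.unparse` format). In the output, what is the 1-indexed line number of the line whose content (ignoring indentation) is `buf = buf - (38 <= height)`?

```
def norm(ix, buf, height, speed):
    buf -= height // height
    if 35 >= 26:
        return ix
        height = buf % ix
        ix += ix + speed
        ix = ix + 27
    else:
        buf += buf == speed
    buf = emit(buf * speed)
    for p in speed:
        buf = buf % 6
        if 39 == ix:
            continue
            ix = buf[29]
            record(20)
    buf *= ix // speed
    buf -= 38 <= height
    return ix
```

13

Transformed code:
def norm(ix, buf, height, speed):
    buf = buf - height // height
    if 35 >= 26:
        return ix
    else:
        buf = buf + (buf == speed)
    buf = emit(buf * speed)
    for p in speed:
        buf = buf % 6
        if 39 == ix:
            continue
    buf = buf * (ix // speed)
    buf = buf - (38 <= height)
    return ix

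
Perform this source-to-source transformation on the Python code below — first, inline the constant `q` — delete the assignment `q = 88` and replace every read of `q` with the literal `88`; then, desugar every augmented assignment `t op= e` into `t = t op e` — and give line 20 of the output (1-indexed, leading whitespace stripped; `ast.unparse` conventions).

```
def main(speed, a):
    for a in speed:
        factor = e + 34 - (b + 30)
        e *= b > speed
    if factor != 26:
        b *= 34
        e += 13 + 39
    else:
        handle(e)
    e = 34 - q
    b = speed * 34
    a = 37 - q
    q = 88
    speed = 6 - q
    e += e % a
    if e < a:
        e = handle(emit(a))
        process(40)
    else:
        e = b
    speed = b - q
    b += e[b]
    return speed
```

Transformed code:
def main(speed, a):
    for a in speed:
        factor = e + 34 - (b + 30)
        e = e * (b > speed)
    if factor != 26:
        b = b * 34
        e = e + (13 + 39)
    else:
        handle(e)
    e = 34 - 88
    b = speed * 34
    a = 37 - 88
    speed = 6 - 88
    e = e + e % a
    if e < a:
        e = handle(emit(a))
        process(40)
    else:
        e = b
    speed = b - 88
    b = b + e[b]
    return speed

speed = b - 88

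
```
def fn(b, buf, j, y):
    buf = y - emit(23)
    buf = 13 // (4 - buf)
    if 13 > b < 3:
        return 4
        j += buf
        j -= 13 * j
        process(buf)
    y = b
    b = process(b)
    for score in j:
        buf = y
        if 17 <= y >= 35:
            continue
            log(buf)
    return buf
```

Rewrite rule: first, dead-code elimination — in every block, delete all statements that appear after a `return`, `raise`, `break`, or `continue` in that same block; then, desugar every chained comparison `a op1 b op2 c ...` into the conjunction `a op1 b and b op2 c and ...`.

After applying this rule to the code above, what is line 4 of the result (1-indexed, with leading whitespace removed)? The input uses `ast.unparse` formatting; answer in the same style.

if 13 > b and b < 3:

Transformed code:
def fn(b, buf, j, y):
    buf = y - emit(23)
    buf = 13 // (4 - buf)
    if 13 > b and b < 3:
        return 4
    y = b
    b = process(b)
    for score in j:
        buf = y
        if 17 <= y and y >= 35:
            continue
    return buf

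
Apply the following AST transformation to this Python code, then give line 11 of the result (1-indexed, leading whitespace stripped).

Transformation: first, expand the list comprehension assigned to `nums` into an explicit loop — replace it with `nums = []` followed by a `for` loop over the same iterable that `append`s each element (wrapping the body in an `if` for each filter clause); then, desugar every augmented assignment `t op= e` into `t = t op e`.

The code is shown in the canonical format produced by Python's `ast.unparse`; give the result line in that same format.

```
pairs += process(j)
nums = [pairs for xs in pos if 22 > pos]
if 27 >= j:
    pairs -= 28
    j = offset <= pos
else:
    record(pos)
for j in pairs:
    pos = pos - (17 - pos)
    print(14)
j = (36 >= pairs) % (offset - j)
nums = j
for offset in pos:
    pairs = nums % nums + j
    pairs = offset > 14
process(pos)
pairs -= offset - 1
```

Transformed code:
pairs = pairs + process(j)
nums = []
for xs in pos:
    if 22 > pos:
        nums.append(pairs)
if 27 >= j:
    pairs = pairs - 28
    j = offset <= pos
else:
    record(pos)
for j in pairs:
    pos = pos - (17 - pos)
    print(14)
j = (36 >= pairs) % (offset - j)
nums = j
for offset in pos:
    pairs = nums % nums + j
    pairs = offset > 14
process(pos)
pairs = pairs - (offset - 1)

for j in pairs:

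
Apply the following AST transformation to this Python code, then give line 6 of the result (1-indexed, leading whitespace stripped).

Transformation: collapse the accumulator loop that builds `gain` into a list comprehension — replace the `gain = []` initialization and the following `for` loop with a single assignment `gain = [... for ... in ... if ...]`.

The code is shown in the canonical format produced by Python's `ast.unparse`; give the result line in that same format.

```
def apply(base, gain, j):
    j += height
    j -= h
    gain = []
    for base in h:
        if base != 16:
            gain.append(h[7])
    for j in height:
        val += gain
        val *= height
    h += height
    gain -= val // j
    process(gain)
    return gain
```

Transformed code:
def apply(base, gain, j):
    j += height
    j -= h
    gain = [h[7] for base in h if base != 16]
    for j in height:
        val += gain
        val *= height
    h += height
    gain -= val // j
    process(gain)
    return gain

val += gain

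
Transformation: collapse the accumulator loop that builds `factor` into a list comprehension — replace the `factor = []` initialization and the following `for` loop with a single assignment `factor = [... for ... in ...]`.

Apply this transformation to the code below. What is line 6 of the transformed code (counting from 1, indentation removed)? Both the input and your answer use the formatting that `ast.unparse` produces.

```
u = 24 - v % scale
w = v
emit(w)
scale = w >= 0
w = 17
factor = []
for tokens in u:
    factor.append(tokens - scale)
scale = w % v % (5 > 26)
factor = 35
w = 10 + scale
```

factor = [tokens - scale for tokens in u]

Transformed code:
u = 24 - v % scale
w = v
emit(w)
scale = w >= 0
w = 17
factor = [tokens - scale for tokens in u]
scale = w % v % (5 > 26)
factor = 35
w = 10 + scale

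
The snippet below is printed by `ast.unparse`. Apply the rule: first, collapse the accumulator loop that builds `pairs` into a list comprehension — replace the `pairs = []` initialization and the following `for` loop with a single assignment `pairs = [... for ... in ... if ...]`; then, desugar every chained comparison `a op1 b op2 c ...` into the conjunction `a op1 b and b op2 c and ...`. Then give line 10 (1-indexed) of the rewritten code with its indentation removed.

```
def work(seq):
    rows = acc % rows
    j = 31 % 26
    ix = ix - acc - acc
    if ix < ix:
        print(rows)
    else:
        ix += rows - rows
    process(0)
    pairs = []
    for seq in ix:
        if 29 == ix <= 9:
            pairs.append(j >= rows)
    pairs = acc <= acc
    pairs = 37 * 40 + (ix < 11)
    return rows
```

pairs = [j >= rows for seq in ix if 29 == ix and ix <= 9]

Transformed code:
def work(seq):
    rows = acc % rows
    j = 31 % 26
    ix = ix - acc - acc
    if ix < ix:
        print(rows)
    else:
        ix += rows - rows
    process(0)
    pairs = [j >= rows for seq in ix if 29 == ix and ix <= 9]
    pairs = acc <= acc
    pairs = 37 * 40 + (ix < 11)
    return rows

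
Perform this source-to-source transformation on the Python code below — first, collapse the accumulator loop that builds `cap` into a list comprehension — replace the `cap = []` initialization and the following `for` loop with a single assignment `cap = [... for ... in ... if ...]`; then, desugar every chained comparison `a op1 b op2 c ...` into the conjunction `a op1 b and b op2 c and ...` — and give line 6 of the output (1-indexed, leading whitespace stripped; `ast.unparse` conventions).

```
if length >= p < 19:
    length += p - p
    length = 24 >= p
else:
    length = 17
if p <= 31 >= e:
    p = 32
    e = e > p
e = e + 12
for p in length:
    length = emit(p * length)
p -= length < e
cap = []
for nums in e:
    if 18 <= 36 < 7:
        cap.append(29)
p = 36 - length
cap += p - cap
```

Transformed code:
if length >= p and p < 19:
    length += p - p
    length = 24 >= p
else:
    length = 17
if p <= 31 and 31 >= e:
    p = 32
    e = e > p
e = e + 12
for p in length:
    length = emit(p * length)
p -= length < e
cap = [29 for nums in e if 18 <= 36 and 36 < 7]
p = 36 - length
cap += p - cap

if p <= 31 and 31 >= e:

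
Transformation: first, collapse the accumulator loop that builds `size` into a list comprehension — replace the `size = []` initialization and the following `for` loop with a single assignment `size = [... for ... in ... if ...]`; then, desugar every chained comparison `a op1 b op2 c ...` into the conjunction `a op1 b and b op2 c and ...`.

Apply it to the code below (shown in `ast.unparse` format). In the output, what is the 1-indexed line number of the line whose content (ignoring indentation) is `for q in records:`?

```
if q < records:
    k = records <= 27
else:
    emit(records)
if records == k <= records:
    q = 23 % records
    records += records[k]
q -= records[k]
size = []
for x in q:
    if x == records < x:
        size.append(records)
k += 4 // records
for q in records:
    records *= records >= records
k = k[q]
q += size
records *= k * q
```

Transformed code:
if q < records:
    k = records <= 27
else:
    emit(records)
if records == k and k <= records:
    q = 23 % records
    records += records[k]
q -= records[k]
size = [records for x in q if x == records and records < x]
k += 4 // records
for q in records:
    records *= records >= records
k = k[q]
q += size
records *= k * q

11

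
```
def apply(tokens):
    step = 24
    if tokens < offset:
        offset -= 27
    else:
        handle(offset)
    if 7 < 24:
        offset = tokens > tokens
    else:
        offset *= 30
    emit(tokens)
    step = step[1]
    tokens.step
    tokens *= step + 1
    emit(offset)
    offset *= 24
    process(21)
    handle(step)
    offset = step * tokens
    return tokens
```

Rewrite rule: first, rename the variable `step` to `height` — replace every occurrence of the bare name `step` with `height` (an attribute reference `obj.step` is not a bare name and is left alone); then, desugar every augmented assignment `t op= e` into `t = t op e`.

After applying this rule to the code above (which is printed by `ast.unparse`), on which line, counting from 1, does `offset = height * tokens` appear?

Transformed code:
def apply(tokens):
    height = 24
    if tokens < offset:
        offset = offset - 27
    else:
        handle(offset)
    if 7 < 24:
        offset = tokens > tokens
    else:
        offset = offset * 30
    emit(tokens)
    height = height[1]
    tokens.step
    tokens = tokens * (height + 1)
    emit(offset)
    offset = offset * 24
    process(21)
    handle(height)
    offset = height * tokens
    return tokens

19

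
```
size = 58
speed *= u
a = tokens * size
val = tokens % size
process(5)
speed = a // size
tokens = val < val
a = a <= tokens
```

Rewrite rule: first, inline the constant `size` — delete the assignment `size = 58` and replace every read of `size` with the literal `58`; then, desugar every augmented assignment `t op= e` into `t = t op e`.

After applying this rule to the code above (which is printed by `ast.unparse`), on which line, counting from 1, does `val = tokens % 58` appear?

3

Transformed code:
speed = speed * u
a = tokens * 58
val = tokens % 58
process(5)
speed = a // 58
tokens = val < val
a = a <= tokens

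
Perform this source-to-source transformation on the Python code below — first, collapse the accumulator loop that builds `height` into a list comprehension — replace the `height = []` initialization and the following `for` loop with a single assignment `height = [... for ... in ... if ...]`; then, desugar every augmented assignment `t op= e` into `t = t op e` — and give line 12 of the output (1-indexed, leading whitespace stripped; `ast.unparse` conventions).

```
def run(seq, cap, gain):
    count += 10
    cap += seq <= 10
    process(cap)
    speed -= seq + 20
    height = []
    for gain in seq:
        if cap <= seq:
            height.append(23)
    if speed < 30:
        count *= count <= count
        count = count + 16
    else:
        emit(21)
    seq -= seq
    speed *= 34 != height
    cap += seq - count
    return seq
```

Transformed code:
def run(seq, cap, gain):
    count = count + 10
    cap = cap + (seq <= 10)
    process(cap)
    speed = speed - (seq + 20)
    height = [23 for gain in seq if cap <= seq]
    if speed < 30:
        count = count * (count <= count)
        count = count + 16
    else:
        emit(21)
    seq = seq - seq
    speed = speed * (34 != height)
    cap = cap + (seq - count)
    return seq

seq = seq - seq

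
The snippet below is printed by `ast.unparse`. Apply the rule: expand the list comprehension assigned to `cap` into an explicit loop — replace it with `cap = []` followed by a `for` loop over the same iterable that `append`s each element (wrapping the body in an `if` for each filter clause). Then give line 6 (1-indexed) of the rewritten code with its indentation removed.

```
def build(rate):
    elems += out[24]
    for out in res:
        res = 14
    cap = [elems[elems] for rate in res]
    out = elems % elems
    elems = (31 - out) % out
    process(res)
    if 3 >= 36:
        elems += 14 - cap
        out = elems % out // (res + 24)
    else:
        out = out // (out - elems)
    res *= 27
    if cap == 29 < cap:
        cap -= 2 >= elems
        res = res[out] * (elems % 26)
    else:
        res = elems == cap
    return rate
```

for rate in res:

Transformed code:
def build(rate):
    elems += out[24]
    for out in res:
        res = 14
    cap = []
    for rate in res:
        cap.append(elems[elems])
    out = elems % elems
    elems = (31 - out) % out
    process(res)
    if 3 >= 36:
        elems += 14 - cap
        out = elems % out // (res + 24)
    else:
        out = out // (out - elems)
    res *= 27
    if cap == 29 < cap:
        cap -= 2 >= elems
        res = res[out] * (elems % 26)
    else:
        res = elems == cap
    return rate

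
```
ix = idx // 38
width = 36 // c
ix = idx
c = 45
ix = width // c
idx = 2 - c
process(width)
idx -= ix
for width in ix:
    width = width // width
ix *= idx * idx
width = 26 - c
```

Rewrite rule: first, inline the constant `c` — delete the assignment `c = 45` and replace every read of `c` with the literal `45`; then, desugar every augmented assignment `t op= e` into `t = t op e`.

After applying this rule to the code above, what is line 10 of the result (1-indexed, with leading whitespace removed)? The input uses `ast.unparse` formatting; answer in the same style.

ix = ix * (idx * idx)

Transformed code:
ix = idx // 38
width = 36 // 45
ix = idx
ix = width // 45
idx = 2 - 45
process(width)
idx = idx - ix
for width in ix:
    width = width // width
ix = ix * (idx * idx)
width = 26 - 45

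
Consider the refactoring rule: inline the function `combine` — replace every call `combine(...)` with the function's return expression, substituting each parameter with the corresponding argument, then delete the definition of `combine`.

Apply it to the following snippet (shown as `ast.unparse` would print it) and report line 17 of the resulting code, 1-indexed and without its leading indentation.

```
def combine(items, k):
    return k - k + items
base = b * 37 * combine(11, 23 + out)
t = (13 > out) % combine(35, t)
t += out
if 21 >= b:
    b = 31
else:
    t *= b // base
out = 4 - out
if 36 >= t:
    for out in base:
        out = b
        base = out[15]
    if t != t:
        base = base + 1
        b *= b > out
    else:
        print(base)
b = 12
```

Transformed code:
base = b * 37 * (23 + out - (23 + out) + 11)
t = (13 > out) % (t - t + 35)
t += out
if 21 >= b:
    b = 31
else:
    t *= b // base
out = 4 - out
if 36 >= t:
    for out in base:
        out = b
        base = out[15]
    if t != t:
        base = base + 1
        b *= b > out
    else:
        print(base)
b = 12

print(base)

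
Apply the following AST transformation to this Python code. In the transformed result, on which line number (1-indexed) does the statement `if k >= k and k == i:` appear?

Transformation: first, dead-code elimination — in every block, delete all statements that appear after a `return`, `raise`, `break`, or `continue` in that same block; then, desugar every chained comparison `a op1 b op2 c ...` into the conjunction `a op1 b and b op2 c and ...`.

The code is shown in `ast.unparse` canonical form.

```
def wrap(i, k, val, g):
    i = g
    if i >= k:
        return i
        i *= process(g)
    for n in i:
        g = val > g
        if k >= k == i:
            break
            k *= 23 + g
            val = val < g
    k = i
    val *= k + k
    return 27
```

Transformed code:
def wrap(i, k, val, g):
    i = g
    if i >= k:
        return i
    for n in i:
        g = val > g
        if k >= k and k == i:
            break
    k = i
    val *= k + k
    return 27

7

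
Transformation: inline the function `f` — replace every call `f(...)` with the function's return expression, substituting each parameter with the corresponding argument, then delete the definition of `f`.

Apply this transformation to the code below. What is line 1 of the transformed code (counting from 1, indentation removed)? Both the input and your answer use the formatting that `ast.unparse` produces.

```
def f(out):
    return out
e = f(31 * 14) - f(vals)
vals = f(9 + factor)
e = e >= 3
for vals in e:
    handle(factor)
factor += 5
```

e = 31 * 14 - vals

Transformed code:
e = 31 * 14 - vals
vals = 9 + factor
e = e >= 3
for vals in e:
    handle(factor)
factor += 5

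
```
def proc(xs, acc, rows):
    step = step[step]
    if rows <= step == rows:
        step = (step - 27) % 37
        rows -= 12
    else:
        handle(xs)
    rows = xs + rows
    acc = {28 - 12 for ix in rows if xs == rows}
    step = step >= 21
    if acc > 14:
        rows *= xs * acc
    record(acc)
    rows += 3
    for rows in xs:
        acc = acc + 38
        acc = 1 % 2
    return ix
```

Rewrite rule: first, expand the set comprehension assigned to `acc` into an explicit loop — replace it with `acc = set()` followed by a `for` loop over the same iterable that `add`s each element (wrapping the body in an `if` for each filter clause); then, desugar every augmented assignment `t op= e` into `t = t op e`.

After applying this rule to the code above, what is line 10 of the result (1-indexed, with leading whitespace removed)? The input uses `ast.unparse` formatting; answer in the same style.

Transformed code:
def proc(xs, acc, rows):
    step = step[step]
    if rows <= step == rows:
        step = (step - 27) % 37
        rows = rows - 12
    else:
        handle(xs)
    rows = xs + rows
    acc = set()
    for ix in rows:
        if xs == rows:
            acc.add(28 - 12)
    step = step >= 21
    if acc > 14:
        rows = rows * (xs * acc)
    record(acc)
    rows = rows + 3
    for rows in xs:
        acc = acc + 38
        acc = 1 % 2
    return ix

for ix in rows:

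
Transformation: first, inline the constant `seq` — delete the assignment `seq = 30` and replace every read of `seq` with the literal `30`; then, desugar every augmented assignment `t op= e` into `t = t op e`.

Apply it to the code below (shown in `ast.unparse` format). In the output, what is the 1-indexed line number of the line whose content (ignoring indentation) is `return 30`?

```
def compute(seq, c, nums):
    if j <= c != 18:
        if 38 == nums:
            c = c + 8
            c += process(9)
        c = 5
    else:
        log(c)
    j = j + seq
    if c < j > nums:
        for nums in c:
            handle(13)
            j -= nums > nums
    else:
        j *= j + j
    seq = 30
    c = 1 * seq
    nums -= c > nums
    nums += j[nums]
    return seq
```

19

Transformed code:
def compute(seq, c, nums):
    if j <= c != 18:
        if 38 == nums:
            c = c + 8
            c = c + process(9)
        c = 5
    else:
        log(c)
    j = j + 30
    if c < j > nums:
        for nums in c:
            handle(13)
            j = j - (nums > nums)
    else:
        j = j * (j + j)
    c = 1 * 30
    nums = nums - (c > nums)
    nums = nums + j[nums]
    return 30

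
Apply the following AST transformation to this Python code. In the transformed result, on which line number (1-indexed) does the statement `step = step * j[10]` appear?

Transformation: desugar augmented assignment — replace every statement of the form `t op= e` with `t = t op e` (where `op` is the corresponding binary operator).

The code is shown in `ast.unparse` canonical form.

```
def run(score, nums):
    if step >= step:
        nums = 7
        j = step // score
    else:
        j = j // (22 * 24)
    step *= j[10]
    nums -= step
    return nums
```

7

Transformed code:
def run(score, nums):
    if step >= step:
        nums = 7
        j = step // score
    else:
        j = j // (22 * 24)
    step = step * j[10]
    nums = nums - step
    return nums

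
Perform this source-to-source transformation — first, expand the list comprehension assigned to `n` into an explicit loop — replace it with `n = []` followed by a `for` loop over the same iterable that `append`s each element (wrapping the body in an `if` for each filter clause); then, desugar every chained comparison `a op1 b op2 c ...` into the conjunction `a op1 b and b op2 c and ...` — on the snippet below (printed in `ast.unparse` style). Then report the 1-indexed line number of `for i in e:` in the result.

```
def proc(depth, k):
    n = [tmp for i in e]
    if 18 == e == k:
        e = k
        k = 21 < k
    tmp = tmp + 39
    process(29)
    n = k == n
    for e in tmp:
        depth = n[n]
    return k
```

3

Transformed code:
def proc(depth, k):
    n = []
    for i in e:
        n.append(tmp)
    if 18 == e and e == k:
        e = k
        k = 21 < k
    tmp = tmp + 39
    process(29)
    n = k == n
    for e in tmp:
        depth = n[n]
    return k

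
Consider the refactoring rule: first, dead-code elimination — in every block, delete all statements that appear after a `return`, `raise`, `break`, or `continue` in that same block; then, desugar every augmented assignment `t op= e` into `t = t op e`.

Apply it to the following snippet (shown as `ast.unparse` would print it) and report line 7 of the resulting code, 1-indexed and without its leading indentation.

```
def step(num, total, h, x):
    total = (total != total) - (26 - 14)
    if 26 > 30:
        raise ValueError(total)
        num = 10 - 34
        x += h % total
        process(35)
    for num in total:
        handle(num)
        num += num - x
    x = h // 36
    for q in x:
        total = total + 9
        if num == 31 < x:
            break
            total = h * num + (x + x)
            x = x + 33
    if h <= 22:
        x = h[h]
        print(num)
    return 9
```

Transformed code:
def step(num, total, h, x):
    total = (total != total) - (26 - 14)
    if 26 > 30:
        raise ValueError(total)
    for num in total:
        handle(num)
        num = num + (num - x)
    x = h // 36
    for q in x:
        total = total + 9
        if num == 31 < x:
            break
    if h <= 22:
        x = h[h]
        print(num)
    return 9

num = num + (num - x)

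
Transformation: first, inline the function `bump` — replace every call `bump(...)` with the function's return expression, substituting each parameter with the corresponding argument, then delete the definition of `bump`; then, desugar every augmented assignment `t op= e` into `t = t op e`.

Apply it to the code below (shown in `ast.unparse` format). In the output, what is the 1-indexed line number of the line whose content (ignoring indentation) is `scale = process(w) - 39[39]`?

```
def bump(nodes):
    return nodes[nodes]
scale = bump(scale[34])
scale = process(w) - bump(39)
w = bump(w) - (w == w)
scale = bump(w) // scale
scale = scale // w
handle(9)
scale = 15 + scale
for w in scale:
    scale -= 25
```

Transformed code:
scale = scale[34][scale[34]]
scale = process(w) - 39[39]
w = w[w] - (w == w)
scale = w[w] // scale
scale = scale // w
handle(9)
scale = 15 + scale
for w in scale:
    scale = scale - 25

2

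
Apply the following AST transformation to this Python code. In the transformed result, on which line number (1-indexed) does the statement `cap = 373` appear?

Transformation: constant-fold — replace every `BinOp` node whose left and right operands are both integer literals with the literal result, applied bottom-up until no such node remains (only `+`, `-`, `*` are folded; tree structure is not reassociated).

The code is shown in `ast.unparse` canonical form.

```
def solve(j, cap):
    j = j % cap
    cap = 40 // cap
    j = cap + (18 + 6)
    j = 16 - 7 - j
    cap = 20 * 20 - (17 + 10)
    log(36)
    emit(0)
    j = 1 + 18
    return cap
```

6

Transformed code:
def solve(j, cap):
    j = j % cap
    cap = 40 // cap
    j = cap + 24
    j = 9 - j
    cap = 373
    log(36)
    emit(0)
    j = 19
    return cap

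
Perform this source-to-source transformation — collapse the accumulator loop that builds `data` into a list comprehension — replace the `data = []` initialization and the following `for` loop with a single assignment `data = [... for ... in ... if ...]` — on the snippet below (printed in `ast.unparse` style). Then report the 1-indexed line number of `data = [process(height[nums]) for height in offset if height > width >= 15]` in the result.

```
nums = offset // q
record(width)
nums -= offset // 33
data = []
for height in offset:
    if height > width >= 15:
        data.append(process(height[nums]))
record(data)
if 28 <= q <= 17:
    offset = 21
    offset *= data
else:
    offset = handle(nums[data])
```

4

Transformed code:
nums = offset // q
record(width)
nums -= offset // 33
data = [process(height[nums]) for height in offset if height > width >= 15]
record(data)
if 28 <= q <= 17:
    offset = 21
    offset *= data
else:
    offset = handle(nums[data])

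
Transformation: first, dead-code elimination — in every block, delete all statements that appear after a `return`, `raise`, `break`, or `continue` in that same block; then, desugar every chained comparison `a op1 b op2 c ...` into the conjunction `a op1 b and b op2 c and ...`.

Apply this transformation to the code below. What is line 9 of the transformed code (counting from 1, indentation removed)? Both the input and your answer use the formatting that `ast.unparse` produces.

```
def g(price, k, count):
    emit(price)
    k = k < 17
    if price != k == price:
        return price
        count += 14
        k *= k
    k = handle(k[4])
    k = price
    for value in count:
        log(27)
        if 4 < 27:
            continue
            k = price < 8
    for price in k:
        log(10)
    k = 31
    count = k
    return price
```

log(27)

Transformed code:
def g(price, k, count):
    emit(price)
    k = k < 17
    if price != k and k == price:
        return price
    k = handle(k[4])
    k = price
    for value in count:
        log(27)
        if 4 < 27:
            continue
    for price in k:
        log(10)
    k = 31
    count = k
    return price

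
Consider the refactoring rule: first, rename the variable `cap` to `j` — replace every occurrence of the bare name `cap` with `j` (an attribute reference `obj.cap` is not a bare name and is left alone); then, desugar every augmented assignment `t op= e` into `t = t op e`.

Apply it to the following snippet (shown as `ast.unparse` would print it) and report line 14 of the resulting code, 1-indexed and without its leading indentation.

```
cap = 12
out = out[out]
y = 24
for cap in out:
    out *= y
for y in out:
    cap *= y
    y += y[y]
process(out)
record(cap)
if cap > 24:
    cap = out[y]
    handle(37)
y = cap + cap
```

y = j + j

Transformed code:
j = 12
out = out[out]
y = 24
for j in out:
    out = out * y
for y in out:
    j = j * y
    y = y + y[y]
process(out)
record(j)
if j > 24:
    j = out[y]
    handle(37)
y = j + j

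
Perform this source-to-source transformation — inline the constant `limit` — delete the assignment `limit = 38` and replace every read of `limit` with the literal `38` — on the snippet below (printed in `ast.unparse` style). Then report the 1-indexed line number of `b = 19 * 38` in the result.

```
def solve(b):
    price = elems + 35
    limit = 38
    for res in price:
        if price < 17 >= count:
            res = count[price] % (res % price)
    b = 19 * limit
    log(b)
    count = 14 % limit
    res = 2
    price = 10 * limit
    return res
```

6

Transformed code:
def solve(b):
    price = elems + 35
    for res in price:
        if price < 17 >= count:
            res = count[price] % (res % price)
    b = 19 * 38
    log(b)
    count = 14 % 38
    res = 2
    price = 10 * 38
    return res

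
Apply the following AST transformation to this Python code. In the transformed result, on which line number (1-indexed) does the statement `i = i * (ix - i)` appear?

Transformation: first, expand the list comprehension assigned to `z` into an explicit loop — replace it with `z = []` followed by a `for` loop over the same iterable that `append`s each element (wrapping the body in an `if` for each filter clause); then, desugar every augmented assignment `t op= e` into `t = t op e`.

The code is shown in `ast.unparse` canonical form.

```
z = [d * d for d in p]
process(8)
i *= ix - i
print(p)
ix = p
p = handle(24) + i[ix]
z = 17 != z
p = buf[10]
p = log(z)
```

Transformed code:
z = []
for d in p:
    z.append(d * d)
process(8)
i = i * (ix - i)
print(p)
ix = p
p = handle(24) + i[ix]
z = 17 != z
p = buf[10]
p = log(z)

5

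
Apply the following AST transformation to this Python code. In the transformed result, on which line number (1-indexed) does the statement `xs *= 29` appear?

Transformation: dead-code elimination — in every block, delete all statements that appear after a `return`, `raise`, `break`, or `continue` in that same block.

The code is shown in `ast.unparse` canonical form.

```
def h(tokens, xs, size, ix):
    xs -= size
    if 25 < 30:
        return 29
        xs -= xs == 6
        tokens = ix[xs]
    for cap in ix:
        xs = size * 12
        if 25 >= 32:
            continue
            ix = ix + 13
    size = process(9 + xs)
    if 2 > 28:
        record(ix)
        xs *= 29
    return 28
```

Transformed code:
def h(tokens, xs, size, ix):
    xs -= size
    if 25 < 30:
        return 29
    for cap in ix:
        xs = size * 12
        if 25 >= 32:
            continue
    size = process(9 + xs)
    if 2 > 28:
        record(ix)
        xs *= 29
    return 28

12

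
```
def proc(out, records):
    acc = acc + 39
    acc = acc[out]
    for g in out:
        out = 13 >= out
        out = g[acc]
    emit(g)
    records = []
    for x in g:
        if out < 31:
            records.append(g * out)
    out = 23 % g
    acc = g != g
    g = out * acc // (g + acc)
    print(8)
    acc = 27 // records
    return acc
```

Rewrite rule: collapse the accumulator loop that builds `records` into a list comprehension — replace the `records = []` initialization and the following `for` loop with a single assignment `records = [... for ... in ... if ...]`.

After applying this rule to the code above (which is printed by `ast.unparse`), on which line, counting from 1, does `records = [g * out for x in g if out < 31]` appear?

8

Transformed code:
def proc(out, records):
    acc = acc + 39
    acc = acc[out]
    for g in out:
        out = 13 >= out
        out = g[acc]
    emit(g)
    records = [g * out for x in g if out < 31]
    out = 23 % g
    acc = g != g
    g = out * acc // (g + acc)
    print(8)
    acc = 27 // records
    return acc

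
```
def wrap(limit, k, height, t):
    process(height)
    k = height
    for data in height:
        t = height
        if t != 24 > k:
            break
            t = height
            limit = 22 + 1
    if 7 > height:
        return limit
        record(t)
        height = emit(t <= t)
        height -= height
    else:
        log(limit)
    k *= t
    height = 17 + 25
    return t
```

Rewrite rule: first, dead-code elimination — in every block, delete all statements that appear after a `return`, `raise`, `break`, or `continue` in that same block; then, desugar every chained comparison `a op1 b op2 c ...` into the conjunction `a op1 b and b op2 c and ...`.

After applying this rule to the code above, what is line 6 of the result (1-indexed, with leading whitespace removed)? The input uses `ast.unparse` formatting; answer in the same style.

if t != 24 and 24 > k:

Transformed code:
def wrap(limit, k, height, t):
    process(height)
    k = height
    for data in height:
        t = height
        if t != 24 and 24 > k:
            break
    if 7 > height:
        return limit
    else:
        log(limit)
    k *= t
    height = 17 + 25
    return t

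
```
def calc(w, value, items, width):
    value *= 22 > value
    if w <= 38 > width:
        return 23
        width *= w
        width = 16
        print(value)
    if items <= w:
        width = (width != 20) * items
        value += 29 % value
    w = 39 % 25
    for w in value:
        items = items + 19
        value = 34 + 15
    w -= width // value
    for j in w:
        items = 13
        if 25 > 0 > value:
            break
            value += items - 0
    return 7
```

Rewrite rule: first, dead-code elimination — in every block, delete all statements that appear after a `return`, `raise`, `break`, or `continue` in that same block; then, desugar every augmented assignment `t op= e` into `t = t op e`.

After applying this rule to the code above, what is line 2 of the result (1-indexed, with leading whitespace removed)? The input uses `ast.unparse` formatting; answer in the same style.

value = value * (22 > value)

Transformed code:
def calc(w, value, items, width):
    value = value * (22 > value)
    if w <= 38 > width:
        return 23
    if items <= w:
        width = (width != 20) * items
        value = value + 29 % value
    w = 39 % 25
    for w in value:
        items = items + 19
        value = 34 + 15
    w = w - width // value
    for j in w:
        items = 13
        if 25 > 0 > value:
            break
    return 7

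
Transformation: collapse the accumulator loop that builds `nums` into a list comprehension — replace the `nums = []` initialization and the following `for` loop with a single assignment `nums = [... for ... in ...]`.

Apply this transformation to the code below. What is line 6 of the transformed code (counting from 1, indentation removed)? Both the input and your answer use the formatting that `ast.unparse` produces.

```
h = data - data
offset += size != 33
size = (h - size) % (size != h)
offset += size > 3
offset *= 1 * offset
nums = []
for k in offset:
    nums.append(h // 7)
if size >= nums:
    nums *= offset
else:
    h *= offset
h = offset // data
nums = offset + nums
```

Transformed code:
h = data - data
offset += size != 33
size = (h - size) % (size != h)
offset += size > 3
offset *= 1 * offset
nums = [h // 7 for k in offset]
if size >= nums:
    nums *= offset
else:
    h *= offset
h = offset // data
nums = offset + nums

nums = [h // 7 for k in offset]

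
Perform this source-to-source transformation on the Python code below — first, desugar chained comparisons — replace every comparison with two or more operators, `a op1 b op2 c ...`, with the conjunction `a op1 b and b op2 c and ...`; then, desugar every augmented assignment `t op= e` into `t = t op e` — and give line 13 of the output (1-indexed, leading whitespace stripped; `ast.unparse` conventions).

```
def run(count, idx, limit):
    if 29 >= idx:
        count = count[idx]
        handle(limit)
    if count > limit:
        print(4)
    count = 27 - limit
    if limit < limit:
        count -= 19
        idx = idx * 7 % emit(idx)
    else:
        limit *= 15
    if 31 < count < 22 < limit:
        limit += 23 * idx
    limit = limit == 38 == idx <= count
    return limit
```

Transformed code:
def run(count, idx, limit):
    if 29 >= idx:
        count = count[idx]
        handle(limit)
    if count > limit:
        print(4)
    count = 27 - limit
    if limit < limit:
        count = count - 19
        idx = idx * 7 % emit(idx)
    else:
        limit = limit * 15
    if 31 < count and count < 22 and (22 < limit):
        limit = limit + 23 * idx
    limit = limit == 38 and 38 == idx and (idx <= count)
    return limit

if 31 < count and count < 22 and (22 < limit):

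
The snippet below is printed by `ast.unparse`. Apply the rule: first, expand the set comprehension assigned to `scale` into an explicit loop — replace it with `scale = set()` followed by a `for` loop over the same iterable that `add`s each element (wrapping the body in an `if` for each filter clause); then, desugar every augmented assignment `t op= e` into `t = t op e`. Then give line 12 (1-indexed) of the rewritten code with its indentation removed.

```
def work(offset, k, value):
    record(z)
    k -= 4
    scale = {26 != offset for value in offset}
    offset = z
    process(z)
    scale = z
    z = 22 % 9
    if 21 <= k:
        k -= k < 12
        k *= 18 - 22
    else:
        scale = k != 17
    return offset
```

k = k - (k < 12)

Transformed code:
def work(offset, k, value):
    record(z)
    k = k - 4
    scale = set()
    for value in offset:
        scale.add(26 != offset)
    offset = z
    process(z)
    scale = z
    z = 22 % 9
    if 21 <= k:
        k = k - (k < 12)
        k = k * (18 - 22)
    else:
        scale = k != 17
    return offset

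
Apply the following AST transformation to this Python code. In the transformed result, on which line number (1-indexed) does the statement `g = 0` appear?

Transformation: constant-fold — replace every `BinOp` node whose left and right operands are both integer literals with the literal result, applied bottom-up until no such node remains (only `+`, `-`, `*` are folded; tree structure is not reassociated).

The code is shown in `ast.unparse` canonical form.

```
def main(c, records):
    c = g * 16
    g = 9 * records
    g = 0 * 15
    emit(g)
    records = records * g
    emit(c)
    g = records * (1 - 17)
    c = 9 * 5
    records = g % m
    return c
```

Transformed code:
def main(c, records):
    c = g * 16
    g = 9 * records
    g = 0
    emit(g)
    records = records * g
    emit(c)
    g = records * -16
    c = 45
    records = g % m
    return c

4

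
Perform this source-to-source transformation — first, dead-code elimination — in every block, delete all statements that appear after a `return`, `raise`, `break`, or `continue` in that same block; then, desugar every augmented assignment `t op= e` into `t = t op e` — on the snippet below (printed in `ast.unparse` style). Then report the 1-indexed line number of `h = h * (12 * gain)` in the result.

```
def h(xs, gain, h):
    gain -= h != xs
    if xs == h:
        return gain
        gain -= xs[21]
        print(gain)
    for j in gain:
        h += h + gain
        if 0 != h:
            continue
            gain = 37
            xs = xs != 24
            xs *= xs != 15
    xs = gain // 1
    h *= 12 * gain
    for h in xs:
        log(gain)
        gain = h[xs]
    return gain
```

Transformed code:
def h(xs, gain, h):
    gain = gain - (h != xs)
    if xs == h:
        return gain
    for j in gain:
        h = h + (h + gain)
        if 0 != h:
            continue
    xs = gain // 1
    h = h * (12 * gain)
    for h in xs:
        log(gain)
        gain = h[xs]
    return gain

10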